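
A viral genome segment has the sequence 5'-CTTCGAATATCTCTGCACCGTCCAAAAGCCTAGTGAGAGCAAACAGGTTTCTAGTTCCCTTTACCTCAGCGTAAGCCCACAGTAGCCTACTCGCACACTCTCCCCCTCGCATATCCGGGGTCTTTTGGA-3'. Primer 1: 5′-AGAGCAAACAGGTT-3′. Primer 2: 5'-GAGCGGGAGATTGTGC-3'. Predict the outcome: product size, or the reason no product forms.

Primer 2 (GAGCGGGAGATTGTGC) does not match the top strand, and its reverse complement GCACAATCTCCCGCTC does not match either.
With no annealing site for primer 2, no amplification occurs.

No product — primer 2 has no binding site in the template.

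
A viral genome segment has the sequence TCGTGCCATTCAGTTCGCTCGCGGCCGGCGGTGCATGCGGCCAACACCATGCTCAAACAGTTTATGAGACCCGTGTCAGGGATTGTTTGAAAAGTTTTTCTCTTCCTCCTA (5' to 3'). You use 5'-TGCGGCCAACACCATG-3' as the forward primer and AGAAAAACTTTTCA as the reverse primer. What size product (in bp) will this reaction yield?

66 bp

The forward primer matches the template at positions 36–51.
Taking the reverse complement of AGAAAAACTTTTCA gives TGAAAAGTTTTTCT, found at positions 88–101 on the template; the primer anneals here to the top strand with its 3' end pointing upstream.
The product runs from position 36 to position 101, so its length is 101 − 36 + 1 = 66 bp.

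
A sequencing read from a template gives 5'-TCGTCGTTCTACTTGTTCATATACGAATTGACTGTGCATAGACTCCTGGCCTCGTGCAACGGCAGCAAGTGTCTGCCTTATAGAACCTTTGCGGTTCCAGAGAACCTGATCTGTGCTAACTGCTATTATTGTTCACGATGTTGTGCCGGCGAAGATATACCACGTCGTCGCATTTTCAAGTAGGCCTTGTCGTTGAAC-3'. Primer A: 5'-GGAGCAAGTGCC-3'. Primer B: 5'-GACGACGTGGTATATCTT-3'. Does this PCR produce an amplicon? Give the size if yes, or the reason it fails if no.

Primer A (GGAGCAAGTGCC) does not match the top strand, and its reverse complement GGCACTTGCTCC does not match either.
With no annealing site for primer A, no amplification occurs.

No product — primer A has no binding site in the template.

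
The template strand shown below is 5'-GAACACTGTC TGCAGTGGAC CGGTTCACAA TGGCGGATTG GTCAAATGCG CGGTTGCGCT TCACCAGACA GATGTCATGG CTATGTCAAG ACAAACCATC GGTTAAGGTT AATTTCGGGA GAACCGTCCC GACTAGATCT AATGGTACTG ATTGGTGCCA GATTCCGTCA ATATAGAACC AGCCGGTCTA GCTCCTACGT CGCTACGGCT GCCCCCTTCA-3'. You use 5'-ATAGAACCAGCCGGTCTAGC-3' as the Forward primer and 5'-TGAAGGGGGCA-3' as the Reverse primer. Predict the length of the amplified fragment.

48 bp

The forward primer matches the template at positions 173–192.
The reverse primer's reverse complement is TGCCCCCTTCA, which matches the template at positions 210–220.
Product length = (reverse-primer end) − (forward-primer start) + 1 = 220 − 173 + 1 = 48 bp.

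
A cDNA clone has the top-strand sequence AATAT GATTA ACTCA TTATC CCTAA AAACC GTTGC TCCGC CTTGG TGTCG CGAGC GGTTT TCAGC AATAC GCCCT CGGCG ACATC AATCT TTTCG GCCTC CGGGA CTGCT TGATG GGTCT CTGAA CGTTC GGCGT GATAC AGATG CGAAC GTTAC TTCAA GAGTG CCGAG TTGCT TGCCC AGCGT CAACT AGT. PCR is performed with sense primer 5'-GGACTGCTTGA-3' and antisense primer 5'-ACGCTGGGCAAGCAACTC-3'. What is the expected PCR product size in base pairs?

83 bp

Forward primer GGACTGCTTGA is found on the top strand at positions 103–113.
The reverse primer's reverse complement is GAGTTGCTTGCCCAGCGT, which matches the template at positions 168–185.
Product length = (reverse-primer end) − (forward-primer start) + 1 = 185 − 103 + 1 = 83 bp.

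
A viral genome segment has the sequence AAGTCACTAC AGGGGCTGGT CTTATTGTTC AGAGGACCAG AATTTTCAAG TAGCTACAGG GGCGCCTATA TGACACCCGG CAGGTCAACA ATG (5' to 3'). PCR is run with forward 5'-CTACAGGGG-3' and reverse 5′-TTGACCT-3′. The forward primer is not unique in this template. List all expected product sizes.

82 bp, 35 bp

The forward primer CTACAGGGG matches the top strand at positions 7–15, 54–62.
The reverse primer's reverse complement is AGGTCAA, matching at positions 82–88.
Each forward site pairs with the reverse site to give a product ending at position 88: sizes 82, 35 bp.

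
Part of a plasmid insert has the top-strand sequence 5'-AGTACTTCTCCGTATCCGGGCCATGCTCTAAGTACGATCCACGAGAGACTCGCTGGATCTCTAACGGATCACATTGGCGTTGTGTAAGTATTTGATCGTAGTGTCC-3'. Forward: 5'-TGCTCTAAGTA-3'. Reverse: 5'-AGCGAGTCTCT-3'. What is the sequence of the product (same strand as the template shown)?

Forward primer TGCTCTAAGTA is found on the top strand at positions 24–34.
Reverse complement of the reverse primer: AGAGACTCGCT. This occurs on the top strand at positions 44–54.
The product is the template from position 24 through 54 (31 bp).

5'-TGCTCTAAGTACGATCCACGAGAGACTCGCT-3'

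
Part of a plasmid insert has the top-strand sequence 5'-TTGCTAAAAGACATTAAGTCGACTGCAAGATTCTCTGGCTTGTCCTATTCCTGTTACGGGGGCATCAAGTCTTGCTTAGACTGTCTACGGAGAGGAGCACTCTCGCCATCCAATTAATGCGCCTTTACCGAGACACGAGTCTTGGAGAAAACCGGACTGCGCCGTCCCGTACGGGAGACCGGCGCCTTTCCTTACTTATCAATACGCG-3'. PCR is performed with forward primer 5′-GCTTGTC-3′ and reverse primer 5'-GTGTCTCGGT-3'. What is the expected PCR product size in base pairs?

99 bp

Scanning the template, GCTTGTC occurs at positions 38–44; this primer anneals to the bottom strand there with its 3' end pointing downstream.
The reverse primer's reverse complement is ACCGAGACAC, which matches the template at positions 127–136.
Product length = (reverse-primer end) − (forward-primer start) + 1 = 136 − 38 + 1 = 99 bp.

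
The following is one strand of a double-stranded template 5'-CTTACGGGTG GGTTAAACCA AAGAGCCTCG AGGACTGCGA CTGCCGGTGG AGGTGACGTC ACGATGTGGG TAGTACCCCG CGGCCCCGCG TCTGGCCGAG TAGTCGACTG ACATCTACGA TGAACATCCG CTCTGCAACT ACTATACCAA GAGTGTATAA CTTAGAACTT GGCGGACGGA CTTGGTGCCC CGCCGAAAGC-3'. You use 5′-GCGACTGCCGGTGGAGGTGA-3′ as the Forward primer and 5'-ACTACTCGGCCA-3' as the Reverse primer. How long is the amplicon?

68 bp

The forward primer matches the template at positions 37–56.
Reverse complement of the reverse primer: TGGCCGAGTAGT. This occurs on the top strand at positions 93–104.
Amplicon spans positions 37–104: 68 bp.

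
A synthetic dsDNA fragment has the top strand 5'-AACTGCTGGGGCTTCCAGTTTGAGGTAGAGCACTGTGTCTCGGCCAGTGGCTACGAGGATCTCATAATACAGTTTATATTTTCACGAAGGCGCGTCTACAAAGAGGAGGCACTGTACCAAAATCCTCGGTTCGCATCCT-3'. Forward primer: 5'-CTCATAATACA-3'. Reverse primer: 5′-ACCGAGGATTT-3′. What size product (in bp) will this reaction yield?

Forward primer CTCATAATACA is found on the top strand at positions 61–71.
Taking the reverse complement of ACCGAGGATTT gives AAATCCTCGGT, found at positions 120–130 on the template; the primer anneals here to the top strand with its 3' end pointing upstream.
The product runs from position 61 to position 130, so its length is 130 − 61 + 1 = 70 bp.

70 bp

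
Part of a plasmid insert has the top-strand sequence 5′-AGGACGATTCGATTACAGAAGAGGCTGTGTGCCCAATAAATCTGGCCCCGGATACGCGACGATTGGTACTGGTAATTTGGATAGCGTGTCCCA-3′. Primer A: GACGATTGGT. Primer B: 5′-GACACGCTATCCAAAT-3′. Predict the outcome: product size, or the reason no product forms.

Yes — a 33 bp product.

Primer A (GACGATTGGT) matches the top strand at positions 58–67; it acts as a forward primer.
Primer B's reverse complement is ATTTGGATAGCGTGTC, matching the top strand at positions 75–90; it acts as a reverse primer.
The 3' ends face each other across positions 58–90, giving a 33 bp product.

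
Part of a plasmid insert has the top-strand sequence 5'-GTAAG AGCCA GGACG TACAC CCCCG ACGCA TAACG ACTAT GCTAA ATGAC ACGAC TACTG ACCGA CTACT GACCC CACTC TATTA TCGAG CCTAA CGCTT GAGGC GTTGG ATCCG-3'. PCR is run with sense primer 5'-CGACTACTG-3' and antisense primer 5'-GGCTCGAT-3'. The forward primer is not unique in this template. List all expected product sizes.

41 bp, 30 bp

The forward primer CGACTACTG matches the top strand at positions 52–60, 63–71.
The reverse primer's reverse complement is ATCGAGCC, matching at positions 85–92.
Each forward site pairs with the reverse site to give a product ending at position 92: sizes 41, 30 bp.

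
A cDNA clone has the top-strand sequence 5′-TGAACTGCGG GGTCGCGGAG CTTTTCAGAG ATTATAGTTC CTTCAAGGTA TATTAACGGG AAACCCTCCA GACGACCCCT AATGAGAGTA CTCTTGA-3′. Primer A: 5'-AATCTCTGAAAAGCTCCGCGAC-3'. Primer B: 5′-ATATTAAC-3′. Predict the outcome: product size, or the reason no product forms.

No product — the primers' 3' ends point away from each other.

Primer A (AATCTCTGAAAAGCTCCGCGAC) has reverse complement GTCGCGGAGCTTTTCAGAGATT, which matches the top strand at positions 12–33; primer A anneals to the top strand there with its 3' end pointing upstream toward position 12.
Primer B (ATATTAAC) matches the top strand directly at positions 50–57; it anneals to the bottom strand with its 3' end pointing downstream toward position 57.
The 3' ends diverge (primer A extends toward position 1, primer B toward position 97), so the primers never converge on a shared product.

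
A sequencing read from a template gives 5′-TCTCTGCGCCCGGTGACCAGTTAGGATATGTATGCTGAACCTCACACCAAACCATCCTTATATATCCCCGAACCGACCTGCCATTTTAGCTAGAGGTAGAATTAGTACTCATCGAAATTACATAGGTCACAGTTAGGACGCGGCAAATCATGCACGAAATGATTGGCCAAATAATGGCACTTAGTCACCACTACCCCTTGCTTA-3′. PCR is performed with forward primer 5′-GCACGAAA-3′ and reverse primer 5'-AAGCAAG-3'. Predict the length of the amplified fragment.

Forward primer GCACGAAA is found on the top strand at positions 152–159.
Taking the reverse complement of AAGCAAG gives CTTGCTT, found at positions 197–203 on the template; the primer anneals here to the top strand with its 3' end pointing upstream.
The product runs from position 152 to position 203, so its length is 203 − 152 + 1 = 52 bp.

52 bp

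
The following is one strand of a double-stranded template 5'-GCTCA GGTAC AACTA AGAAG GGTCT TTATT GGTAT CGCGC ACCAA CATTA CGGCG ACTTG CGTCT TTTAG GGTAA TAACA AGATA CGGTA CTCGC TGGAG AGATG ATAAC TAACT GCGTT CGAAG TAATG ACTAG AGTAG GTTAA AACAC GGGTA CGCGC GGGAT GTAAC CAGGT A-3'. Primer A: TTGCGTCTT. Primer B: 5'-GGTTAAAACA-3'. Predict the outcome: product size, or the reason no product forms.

No product — both primers anneal to the same strand and extend in the same direction.

Primer A (TTGCGTCTT) matches the top strand at positions 58–66 (3' end points downstream).
Primer B (GGTTAAAACA) also matches the top strand directly, at positions 140–149 — its reverse complement TGTTTTAACC is not present.
Both primers anneal to the bottom strand with 3' ends pointing the same way, so neither can prime synthesis back toward the other.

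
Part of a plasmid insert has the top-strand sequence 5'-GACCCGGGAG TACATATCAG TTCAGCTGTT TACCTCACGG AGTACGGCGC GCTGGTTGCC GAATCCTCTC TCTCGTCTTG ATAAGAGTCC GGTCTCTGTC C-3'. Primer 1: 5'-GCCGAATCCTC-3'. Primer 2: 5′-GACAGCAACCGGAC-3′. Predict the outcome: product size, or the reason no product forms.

Primer 2 (GACAGCAACCGGAC) does not match the top strand, and its reverse complement GTCCGGTTGCTGTC does not match either.
With no annealing site for primer 2, no amplification occurs.

No product — primer 2 has no binding site in the template.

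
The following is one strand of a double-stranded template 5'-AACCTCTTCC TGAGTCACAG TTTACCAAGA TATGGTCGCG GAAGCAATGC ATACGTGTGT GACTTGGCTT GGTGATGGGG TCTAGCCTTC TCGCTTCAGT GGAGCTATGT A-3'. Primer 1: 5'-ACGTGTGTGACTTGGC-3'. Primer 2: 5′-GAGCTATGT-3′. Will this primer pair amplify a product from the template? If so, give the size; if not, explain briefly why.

Primer 1 (ACGTGTGTGACTTGGC) matches the top strand at positions 53–68 (3' end points downstream).
Primer 2 (GAGCTATGT) also matches the top strand directly, at positions 102–110 — its reverse complement ACATAGCTC is not present.
Both primers anneal to the bottom strand with 3' ends pointing the same way, so neither can prime synthesis back toward the other.

No product — both primers anneal to the same strand and extend in the same direction.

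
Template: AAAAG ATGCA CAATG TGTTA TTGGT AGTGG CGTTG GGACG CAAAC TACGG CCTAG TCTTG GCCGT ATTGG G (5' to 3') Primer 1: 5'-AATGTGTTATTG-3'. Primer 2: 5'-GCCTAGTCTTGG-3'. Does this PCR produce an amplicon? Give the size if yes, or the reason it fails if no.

No product — both primers anneal to the same strand and extend in the same direction.

Primer 1 (AATGTGTTATTG) matches the top strand at positions 12–23 (3' end points downstream).
Primer 2 (GCCTAGTCTTGG) also matches the top strand directly, at positions 50–61 — its reverse complement CCAAGACTAGGC is not present.
Both primers anneal to the bottom strand with 3' ends pointing the same way, so neither can prime synthesis back toward the other.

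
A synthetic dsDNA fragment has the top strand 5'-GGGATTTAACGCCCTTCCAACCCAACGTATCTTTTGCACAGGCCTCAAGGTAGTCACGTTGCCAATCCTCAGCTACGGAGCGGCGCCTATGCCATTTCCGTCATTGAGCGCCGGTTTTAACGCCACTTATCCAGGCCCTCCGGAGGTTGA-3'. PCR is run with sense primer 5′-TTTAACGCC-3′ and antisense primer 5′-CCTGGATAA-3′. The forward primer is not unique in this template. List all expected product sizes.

The forward primer TTTAACGCC matches the top strand at positions 5–13, 116–124.
The reverse primer's reverse complement is TTATCCAGG, matching at positions 127–135.
Each forward site pairs with the reverse site to give a product ending at position 135: sizes 131, 20 bp.

131 bp, 20 bp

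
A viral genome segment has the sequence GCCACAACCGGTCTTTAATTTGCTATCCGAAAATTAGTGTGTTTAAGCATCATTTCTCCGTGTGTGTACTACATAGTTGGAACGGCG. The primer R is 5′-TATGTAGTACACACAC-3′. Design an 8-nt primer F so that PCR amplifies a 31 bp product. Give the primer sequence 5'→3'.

The reverse primer's reverse complement GTGTGTGTACTACATA matches the template at positions 60–75, so the product ends at position 75.
A 31 bp product then starts at position 75 − 31 + 1 = 45.
The forward primer is identical to the top strand there: AAGCATCA.

5'-AAGCATCA-3'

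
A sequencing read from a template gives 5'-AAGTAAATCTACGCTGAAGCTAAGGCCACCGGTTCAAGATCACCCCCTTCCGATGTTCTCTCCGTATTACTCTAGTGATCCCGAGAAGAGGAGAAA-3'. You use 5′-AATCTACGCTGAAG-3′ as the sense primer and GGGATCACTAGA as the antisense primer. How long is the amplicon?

77 bp

Scanning the template, AATCTACGCTGAAG occurs at positions 6–19; this primer anneals to the bottom strand there with its 3' end pointing downstream.
The reverse primer's reverse complement is TCTAGTGATCCC, which matches the template at positions 71–82.
Product length = (reverse-primer end) − (forward-primer start) + 1 = 82 − 6 + 1 = 77 bp.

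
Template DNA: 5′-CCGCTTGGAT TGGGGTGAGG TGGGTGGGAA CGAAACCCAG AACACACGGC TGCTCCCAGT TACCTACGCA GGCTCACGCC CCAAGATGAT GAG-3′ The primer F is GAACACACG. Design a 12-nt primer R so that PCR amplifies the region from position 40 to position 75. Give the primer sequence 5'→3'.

The product's 3' end on the top strand is position 75.
The reverse primer anneals to the top strand over positions 64–75, i.e. to CTACGCAGGCTC.
Its sequence written 5'→3' is the reverse complement: GAGCCTGCGTAG.

5'-GAGCCTGCGTAG-3'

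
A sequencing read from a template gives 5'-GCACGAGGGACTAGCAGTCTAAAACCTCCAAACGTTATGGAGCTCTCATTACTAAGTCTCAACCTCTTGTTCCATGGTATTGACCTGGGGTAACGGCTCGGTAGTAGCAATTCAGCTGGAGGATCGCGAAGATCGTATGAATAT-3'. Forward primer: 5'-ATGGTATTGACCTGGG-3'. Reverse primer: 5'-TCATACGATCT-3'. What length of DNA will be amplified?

67 bp

Scanning the template, ATGGTATTGACCTGGG occurs at positions 74–89; this primer anneals to the bottom strand there with its 3' end pointing downstream.
The reverse primer's reverse complement is AGATCGTATGA, which matches the template at positions 130–140.
Product length = (reverse-primer end) − (forward-primer start) + 1 = 140 − 74 + 1 = 67 bp.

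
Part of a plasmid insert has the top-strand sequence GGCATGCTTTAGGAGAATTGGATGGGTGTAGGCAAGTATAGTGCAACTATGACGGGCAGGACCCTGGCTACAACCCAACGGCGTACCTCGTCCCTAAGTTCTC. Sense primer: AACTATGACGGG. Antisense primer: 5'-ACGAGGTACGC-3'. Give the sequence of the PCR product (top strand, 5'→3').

5'-AACTATGACGGGCAGGACCCTGGCTACAACCCAACGGCGTACCTCGT-3'

Scanning the template, AACTATGACGGG occurs at positions 45–56; this primer anneals to the bottom strand there with its 3' end pointing downstream.
Reverse complement of the reverse primer: GCGTACCTCGT. This occurs on the top strand at positions 81–91.
The product is the template from position 45 through 91 (47 bp).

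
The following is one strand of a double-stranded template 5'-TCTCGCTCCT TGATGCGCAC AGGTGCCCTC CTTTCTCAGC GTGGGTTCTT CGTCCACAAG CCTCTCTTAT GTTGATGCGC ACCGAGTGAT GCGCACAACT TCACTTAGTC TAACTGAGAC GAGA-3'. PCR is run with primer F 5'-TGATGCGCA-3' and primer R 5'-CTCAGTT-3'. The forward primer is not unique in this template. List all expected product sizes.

108 bp, 46 bp, 32 bp

The forward primer TGATGCGCA matches the top strand at positions 11–19, 73–81, 87–95.
The reverse primer's reverse complement is AACTGAG, matching at positions 112–118.
Each forward site pairs with the reverse site to give a product ending at position 118: sizes 108, 46, 32 bp.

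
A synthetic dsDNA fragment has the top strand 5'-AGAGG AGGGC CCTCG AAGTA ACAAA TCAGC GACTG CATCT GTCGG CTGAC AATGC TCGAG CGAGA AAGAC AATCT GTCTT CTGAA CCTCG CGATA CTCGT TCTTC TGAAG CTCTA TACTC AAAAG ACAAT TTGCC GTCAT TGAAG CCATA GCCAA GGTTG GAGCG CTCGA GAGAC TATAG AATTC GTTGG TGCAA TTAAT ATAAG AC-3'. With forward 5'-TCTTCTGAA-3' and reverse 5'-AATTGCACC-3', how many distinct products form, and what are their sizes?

The forward primer TCTTCTGAA matches the top strand at positions 77–85, 101–109.
The reverse primer's reverse complement is GGTGCAATT, matching at positions 189–197.
Each forward site pairs with the reverse site to give a product ending at position 197: sizes 121, 97 bp.

Two products: 121 bp, 97 bp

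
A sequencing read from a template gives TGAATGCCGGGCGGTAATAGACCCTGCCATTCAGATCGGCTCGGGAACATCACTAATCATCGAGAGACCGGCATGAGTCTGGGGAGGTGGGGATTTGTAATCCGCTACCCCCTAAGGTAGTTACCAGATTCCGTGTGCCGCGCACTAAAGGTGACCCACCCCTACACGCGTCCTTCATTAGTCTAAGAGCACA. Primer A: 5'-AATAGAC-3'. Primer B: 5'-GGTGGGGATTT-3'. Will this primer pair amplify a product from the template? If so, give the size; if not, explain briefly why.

No product — both primers anneal to the same strand and extend in the same direction.

Primer A (AATAGAC) matches the top strand at positions 16–22 (3' end points downstream).
Primer B (GGTGGGGATTT) also matches the top strand directly, at positions 86–96 — its reverse complement AAATCCCCACC is not present.
Both primers anneal to the bottom strand with 3' ends pointing the same way, so neither can prime synthesis back toward the other.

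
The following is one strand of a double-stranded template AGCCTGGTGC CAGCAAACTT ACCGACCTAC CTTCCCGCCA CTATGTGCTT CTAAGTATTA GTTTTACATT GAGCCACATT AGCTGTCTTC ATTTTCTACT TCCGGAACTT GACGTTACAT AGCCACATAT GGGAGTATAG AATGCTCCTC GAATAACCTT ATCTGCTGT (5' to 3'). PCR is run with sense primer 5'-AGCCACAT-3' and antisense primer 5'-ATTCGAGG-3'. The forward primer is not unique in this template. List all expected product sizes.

83 bp, 34 bp

The forward primer AGCCACAT matches the top strand at positions 72–79, 121–128.
The reverse primer's reverse complement is CCTCGAAT, matching at positions 147–154.
Each forward site pairs with the reverse site to give a product ending at position 154: sizes 83, 34 bp.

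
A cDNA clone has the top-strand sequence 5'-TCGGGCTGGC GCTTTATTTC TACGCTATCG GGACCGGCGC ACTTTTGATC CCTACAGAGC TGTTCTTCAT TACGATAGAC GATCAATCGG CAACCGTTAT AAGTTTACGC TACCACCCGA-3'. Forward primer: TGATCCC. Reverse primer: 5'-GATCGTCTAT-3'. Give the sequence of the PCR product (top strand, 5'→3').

5'-TGATCCCTACAGAGCTGTTCTTCATTACGATAGACGATC-3'

The forward primer matches the template at positions 46–52.
Reverse complement of the reverse primer: ATAGACGATC. This occurs on the top strand at positions 75–84.
The product is the template from position 46 through 84 (39 bp).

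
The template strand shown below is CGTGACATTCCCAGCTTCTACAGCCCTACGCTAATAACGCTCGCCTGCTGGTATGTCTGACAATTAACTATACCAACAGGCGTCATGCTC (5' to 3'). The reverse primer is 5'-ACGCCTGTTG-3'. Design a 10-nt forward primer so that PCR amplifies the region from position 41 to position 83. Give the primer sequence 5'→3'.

The reverse primer's reverse complement CAACAGGCGT matches the template at positions 74–83; the product starts at position 41.
The forward primer is identical to the top strand over positions 41–50: TCGCCTGCTG.

5'-TCGCCTGCTG-3'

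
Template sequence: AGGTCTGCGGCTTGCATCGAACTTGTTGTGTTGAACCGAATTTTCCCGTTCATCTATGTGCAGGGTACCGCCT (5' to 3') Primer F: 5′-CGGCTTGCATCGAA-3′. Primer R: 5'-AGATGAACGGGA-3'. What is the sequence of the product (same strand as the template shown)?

5'-CGGCTTGCATCGAACTTGTTGTGTTGAACCGAATTTTCCCGTTCATCT-3'

Forward primer CGGCTTGCATCGAA is found on the top strand at positions 8–21.
The reverse primer's reverse complement is TCCCGTTCATCT, which matches the template at positions 44–55.
The product is the template from position 8 through 55 (48 bp).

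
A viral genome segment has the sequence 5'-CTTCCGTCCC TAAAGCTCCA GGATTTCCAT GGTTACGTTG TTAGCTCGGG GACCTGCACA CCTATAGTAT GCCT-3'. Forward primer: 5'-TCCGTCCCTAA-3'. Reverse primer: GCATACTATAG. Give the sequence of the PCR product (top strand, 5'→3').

5'-TCCGTCCCTAAAGCTCCAGGATTTCCATGGTTACGTTGTTAGCTCGGGGACCTGCACACCTATAGTATGC-3'

Forward primer TCCGTCCCTAA is found on the top strand at positions 3–13.
Taking the reverse complement of GCATACTATAG gives CTATAGTATGC, found at positions 62–72 on the template; the primer anneals here to the top strand with its 3' end pointing upstream.
The product is the template from position 3 through 72 (70 bp).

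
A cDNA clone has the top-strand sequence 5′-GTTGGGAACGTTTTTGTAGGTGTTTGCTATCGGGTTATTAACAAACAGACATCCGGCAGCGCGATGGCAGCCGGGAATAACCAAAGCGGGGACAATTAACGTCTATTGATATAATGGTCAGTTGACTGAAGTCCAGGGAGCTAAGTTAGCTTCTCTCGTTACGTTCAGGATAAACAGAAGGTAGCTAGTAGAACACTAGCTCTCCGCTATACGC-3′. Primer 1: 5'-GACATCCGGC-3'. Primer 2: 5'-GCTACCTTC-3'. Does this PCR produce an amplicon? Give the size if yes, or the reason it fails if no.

Primer 1 (GACATCCGGC) matches the top strand at positions 48–57; it acts as a forward primer.
Primer 2's reverse complement is GAAGGTAGC, matching the top strand at positions 177–185; it acts as a reverse primer.
The 3' ends face each other across positions 48–185, giving a 138 bp product.

Yes — a 138 bp product.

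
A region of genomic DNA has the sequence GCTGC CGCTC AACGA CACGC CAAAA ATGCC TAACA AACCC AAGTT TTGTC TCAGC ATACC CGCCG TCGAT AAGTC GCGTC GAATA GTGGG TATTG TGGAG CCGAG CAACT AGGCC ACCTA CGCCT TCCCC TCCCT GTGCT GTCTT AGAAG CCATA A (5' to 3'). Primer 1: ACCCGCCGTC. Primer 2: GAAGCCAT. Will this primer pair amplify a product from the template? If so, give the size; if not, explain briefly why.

Primer 1 (ACCCGCCGTC) matches the top strand at positions 58–67 (3' end points downstream).
Primer 2 (GAAGCCAT) also matches the top strand directly, at positions 147–154 — its reverse complement ATGGCTTC is not present.
Both primers anneal to the bottom strand with 3' ends pointing the same way, so neither can prime synthesis back toward the other.

No product — both primers anneal to the same strand and extend in the same direction.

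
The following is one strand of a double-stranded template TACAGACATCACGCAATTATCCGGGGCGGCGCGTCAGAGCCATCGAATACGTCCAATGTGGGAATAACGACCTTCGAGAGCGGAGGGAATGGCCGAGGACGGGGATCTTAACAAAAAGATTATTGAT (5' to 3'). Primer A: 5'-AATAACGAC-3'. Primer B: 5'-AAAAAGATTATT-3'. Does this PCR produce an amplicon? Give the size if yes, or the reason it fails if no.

No product — both primers anneal to the same strand and extend in the same direction.

Primer A (AATAACGAC) matches the top strand at positions 63–71 (3' end points downstream).
Primer B (AAAAAGATTATT) also matches the top strand directly, at positions 113–124 — its reverse complement AATAATCTTTTT is not present.
Both primers anneal to the bottom strand with 3' ends pointing the same way, so neither can prime synthesis back toward the other.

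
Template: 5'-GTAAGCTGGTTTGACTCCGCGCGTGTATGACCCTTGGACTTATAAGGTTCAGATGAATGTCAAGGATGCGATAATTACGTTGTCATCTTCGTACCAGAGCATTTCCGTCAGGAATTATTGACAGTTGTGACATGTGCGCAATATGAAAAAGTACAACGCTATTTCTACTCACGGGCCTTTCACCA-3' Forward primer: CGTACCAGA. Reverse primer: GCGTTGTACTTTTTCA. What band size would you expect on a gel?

Forward primer CGTACCAGA is found on the top strand at positions 90–98.
Taking the reverse complement of GCGTTGTACTTTTTCA gives TGAAAAAGTACAACGC, found at positions 144–159 on the template; the primer anneals here to the top strand with its 3' end pointing upstream.
Amplicon spans positions 90–159: 70 bp.

70 bp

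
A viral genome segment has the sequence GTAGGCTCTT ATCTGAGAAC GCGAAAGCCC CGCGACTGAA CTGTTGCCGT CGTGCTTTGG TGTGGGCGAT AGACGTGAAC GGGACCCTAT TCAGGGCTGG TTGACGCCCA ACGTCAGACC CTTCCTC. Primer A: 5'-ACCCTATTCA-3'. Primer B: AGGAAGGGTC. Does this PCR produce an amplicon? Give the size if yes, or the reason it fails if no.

Primer A (ACCCTATTCA) matches the top strand at positions 84–93; it acts as a forward primer.
Primer B's reverse complement is GACCCTTCCT, matching the top strand at positions 117–126; it acts as a reverse primer.
The 3' ends face each other across positions 84–126, giving a 43 bp product.

Yes — a 43 bp product.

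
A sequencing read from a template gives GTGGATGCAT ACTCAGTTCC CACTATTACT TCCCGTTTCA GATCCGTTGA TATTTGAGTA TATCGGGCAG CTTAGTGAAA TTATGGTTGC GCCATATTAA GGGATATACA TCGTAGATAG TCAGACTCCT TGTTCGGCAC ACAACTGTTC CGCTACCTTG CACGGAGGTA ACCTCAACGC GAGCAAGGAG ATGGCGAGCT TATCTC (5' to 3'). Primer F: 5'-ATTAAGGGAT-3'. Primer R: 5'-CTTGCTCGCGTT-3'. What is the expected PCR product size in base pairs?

92 bp

Scanning the template, ATTAAGGGAT occurs at positions 96–105; this primer anneals to the bottom strand there with its 3' end pointing downstream.
Taking the reverse complement of CTTGCTCGCGTT gives AACGCGAGCAAG, found at positions 176–187 on the template; the primer anneals here to the top strand with its 3' end pointing upstream.
Amplicon spans positions 96–187: 92 bp.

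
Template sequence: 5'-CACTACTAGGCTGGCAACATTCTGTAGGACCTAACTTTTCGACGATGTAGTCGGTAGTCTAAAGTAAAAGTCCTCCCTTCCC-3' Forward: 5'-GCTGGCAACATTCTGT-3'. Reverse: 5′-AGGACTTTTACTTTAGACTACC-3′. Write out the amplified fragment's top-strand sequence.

The forward primer matches the template at positions 10–25.
The reverse primer's reverse complement is GGTAGTCTAAAGTAAAAGTCCT, which matches the template at positions 53–74.
The product is the template from position 10 through 74 (65 bp).

5'-GCTGGCAACATTCTGTAGGACCTAACTTTTCGACGATGTAGTCGGTAGTCTAAAGTAAAAGTCCT-3'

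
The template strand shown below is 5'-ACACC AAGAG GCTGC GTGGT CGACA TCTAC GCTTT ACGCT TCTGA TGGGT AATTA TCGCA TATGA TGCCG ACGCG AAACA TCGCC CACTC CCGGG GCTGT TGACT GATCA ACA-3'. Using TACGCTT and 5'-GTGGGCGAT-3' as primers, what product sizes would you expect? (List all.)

The forward primer TACGCTT matches the top strand at positions 28–34, 35–41.
The reverse primer's reverse complement is ATCGCCCAC, matching at positions 80–88.
Each forward site pairs with the reverse site to give a product ending at position 88: sizes 61, 54 bp.

61 bp, 54 bp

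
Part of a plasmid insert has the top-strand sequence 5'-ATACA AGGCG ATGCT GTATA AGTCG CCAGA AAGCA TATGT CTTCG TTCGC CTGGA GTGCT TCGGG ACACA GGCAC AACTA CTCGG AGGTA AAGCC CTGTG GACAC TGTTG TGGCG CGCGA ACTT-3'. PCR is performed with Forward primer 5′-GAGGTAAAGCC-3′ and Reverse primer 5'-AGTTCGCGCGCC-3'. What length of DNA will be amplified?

Forward primer GAGGTAAAGCC is found on the top strand at positions 85–95.
The reverse primer's reverse complement is GGCGCGCGAACT, which matches the template at positions 112–123.
Product length = (reverse-primer end) − (forward-primer start) + 1 = 123 − 85 + 1 = 39 bp.

39 bp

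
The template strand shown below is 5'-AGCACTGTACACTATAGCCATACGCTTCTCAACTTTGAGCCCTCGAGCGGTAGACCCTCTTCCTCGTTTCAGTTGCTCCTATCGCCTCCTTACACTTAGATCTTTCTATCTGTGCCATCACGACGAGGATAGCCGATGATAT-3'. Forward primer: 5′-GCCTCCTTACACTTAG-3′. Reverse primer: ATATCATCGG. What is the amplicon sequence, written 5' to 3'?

Forward primer GCCTCCTTACACTTAG is found on the top strand at positions 84–99.
Reverse complement of the reverse primer: CCGATGATAT. This occurs on the top strand at positions 133–142.
The product is the template from position 84 through 142 (59 bp).

5'-GCCTCCTTACACTTAGATCTTTCTATCTGTGCCATCACGACGAGGATAGCCGATGATAT-3'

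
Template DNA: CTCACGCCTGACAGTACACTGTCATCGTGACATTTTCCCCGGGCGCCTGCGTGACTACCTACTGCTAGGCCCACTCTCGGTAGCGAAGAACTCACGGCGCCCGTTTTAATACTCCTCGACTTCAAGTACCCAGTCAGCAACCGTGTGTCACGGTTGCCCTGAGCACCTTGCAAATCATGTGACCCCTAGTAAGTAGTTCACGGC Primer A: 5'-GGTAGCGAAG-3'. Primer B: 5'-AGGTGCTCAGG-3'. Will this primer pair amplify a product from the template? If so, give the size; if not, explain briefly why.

Primer A (GGTAGCGAAG) matches the top strand at positions 79–88; it acts as a forward primer.
Primer B's reverse complement is CCTGAGCACCT, matching the top strand at positions 158–168; it acts as a reverse primer.
The 3' ends face each other across positions 79–168, giving a 90 bp product.

Yes — a 90 bp product.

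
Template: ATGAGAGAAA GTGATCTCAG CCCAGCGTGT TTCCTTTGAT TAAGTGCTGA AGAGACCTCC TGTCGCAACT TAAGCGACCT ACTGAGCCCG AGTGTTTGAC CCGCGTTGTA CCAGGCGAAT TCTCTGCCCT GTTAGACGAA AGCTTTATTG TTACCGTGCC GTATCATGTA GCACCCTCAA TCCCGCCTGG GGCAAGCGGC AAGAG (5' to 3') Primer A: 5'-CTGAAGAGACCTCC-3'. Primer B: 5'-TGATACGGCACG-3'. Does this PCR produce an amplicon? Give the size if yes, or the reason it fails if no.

Yes — a 120 bp product.

Primer A (CTGAAGAGACCTCC) matches the top strand at positions 47–60; it acts as a forward primer.
Primer B's reverse complement is CGTGCCGTATCA, matching the top strand at positions 155–166; it acts as a reverse primer.
The 3' ends face each other across positions 47–166, giving a 120 bp product.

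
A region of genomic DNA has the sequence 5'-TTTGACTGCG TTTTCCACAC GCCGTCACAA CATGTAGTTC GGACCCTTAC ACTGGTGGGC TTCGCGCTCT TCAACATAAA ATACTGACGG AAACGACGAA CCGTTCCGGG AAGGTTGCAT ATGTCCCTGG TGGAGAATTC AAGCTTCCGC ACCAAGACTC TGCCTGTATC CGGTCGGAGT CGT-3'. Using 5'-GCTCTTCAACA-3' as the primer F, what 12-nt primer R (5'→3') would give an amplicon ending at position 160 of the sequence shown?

The forward primer binds at positions 66–76; the product's 3' end on the top strand is position 160.
The reverse primer anneals to the top strand over positions 149–160, i.e. to GCACCAAGACTC.
Its sequence written 5'→3' is the reverse complement: GAGTCTTGGTGC.

5'-GAGTCTTGGTGC-3'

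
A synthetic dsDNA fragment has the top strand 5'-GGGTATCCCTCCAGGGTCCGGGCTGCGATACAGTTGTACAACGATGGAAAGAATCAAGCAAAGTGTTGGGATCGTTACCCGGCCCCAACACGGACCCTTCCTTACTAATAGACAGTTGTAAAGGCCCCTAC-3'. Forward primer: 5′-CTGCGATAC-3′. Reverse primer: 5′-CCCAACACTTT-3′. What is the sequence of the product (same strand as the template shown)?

The forward primer matches the template at positions 23–31.
Reverse complement of the reverse primer: AAAGTGTTGGG. This occurs on the top strand at positions 60–70.
The product is the template from position 23 through 70 (48 bp).

5'-CTGCGATACAGTTGTACAACGATGGAAAGAATCAAGCAAAGTGTTGGG-3'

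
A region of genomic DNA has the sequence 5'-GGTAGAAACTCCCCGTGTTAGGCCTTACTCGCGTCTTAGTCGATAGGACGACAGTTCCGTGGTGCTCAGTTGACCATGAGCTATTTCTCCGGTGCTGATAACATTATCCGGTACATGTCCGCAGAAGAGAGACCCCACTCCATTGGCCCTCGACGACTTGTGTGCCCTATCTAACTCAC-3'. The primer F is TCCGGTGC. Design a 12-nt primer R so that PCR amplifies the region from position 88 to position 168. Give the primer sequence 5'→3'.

5'-AGGGCACACAAG-3'

The product's 3' end on the top strand is position 168.
The reverse primer anneals to the top strand over positions 157–168, i.e. to CTTGTGTGCCCT.
Its sequence written 5'→3' is the reverse complement: AGGGCACACAAG.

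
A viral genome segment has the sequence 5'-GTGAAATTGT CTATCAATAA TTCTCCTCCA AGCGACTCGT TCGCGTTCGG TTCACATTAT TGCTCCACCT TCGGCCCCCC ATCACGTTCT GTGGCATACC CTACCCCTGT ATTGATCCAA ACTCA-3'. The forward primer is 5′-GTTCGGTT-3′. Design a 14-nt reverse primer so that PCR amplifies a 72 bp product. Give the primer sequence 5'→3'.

5'-ATCAATACAGGGGT-3'

The forward primer binds at positions 45–52, so a 72 bp product ends at position 45 + 72 − 1 = 116.
The reverse primer anneals to the top strand over positions 103–116, i.e. to ACCCCTGTATTGAT.
Its sequence written 5'→3' is the reverse complement: ATCAATACAGGGGT.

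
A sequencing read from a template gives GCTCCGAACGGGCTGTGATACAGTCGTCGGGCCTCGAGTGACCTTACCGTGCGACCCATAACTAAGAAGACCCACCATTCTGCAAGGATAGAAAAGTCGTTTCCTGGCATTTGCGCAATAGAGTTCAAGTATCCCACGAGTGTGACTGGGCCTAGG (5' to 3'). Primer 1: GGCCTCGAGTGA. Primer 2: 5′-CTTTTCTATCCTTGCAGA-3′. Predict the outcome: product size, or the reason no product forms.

Yes — a 67 bp product.

Primer 1 (GGCCTCGAGTGA) matches the top strand at positions 30–41; it acts as a forward primer.
Primer 2's reverse complement is TCTGCAAGGATAGAAAAG, matching the top strand at positions 79–96; it acts as a reverse primer.
The 3' ends face each other across positions 30–96, giving a 67 bp product.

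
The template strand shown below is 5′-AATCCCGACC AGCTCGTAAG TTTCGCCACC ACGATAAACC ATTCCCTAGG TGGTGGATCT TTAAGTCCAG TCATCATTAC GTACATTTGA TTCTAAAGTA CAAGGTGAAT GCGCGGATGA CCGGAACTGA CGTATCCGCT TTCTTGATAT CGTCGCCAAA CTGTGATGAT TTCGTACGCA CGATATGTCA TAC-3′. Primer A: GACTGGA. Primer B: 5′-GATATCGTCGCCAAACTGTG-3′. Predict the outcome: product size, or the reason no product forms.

No product — the primers' 3' ends point away from each other.

Primer A (GACTGGA) has reverse complement TCCAGTC, which matches the top strand at positions 66–72; primer A anneals to the top strand there with its 3' end pointing upstream toward position 66.
Primer B (GATATCGTCGCCAAACTGTG) matches the top strand directly at positions 146–165; it anneals to the bottom strand with its 3' end pointing downstream toward position 165.
The 3' ends diverge (primer A extends toward position 1, primer B toward position 193), so the primers never converge on a shared product.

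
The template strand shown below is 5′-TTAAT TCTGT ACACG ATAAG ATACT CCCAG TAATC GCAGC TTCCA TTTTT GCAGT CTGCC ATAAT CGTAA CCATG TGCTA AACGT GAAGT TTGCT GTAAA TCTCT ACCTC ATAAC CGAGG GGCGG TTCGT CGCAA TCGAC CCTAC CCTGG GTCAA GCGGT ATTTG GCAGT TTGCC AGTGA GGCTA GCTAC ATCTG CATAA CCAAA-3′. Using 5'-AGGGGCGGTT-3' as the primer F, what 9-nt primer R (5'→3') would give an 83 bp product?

The forward primer binds at positions 118–127, so an 83 bp product ends at position 118 + 83 − 1 = 200.
The reverse primer anneals to the top strand over positions 192–200, i.e. to TCTGCATAA.
Its sequence written 5'→3' is the reverse complement: TTATGCAGA.

5'-TTATGCAGA-3'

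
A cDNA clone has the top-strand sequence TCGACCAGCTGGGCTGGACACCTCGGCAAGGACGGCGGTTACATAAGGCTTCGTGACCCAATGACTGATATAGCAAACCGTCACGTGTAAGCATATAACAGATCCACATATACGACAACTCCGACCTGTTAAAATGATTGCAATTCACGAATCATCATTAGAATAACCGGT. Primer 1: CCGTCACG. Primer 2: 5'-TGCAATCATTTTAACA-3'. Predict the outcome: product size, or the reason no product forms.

Yes — a 65 bp product.

Primer 1 (CCGTCACG) matches the top strand at positions 78–85; it acts as a forward primer.
Primer 2's reverse complement is TGTTAAAATGATTGCA, matching the top strand at positions 127–142; it acts as a reverse primer.
The 3' ends face each other across positions 78–142, giving a 65 bp product.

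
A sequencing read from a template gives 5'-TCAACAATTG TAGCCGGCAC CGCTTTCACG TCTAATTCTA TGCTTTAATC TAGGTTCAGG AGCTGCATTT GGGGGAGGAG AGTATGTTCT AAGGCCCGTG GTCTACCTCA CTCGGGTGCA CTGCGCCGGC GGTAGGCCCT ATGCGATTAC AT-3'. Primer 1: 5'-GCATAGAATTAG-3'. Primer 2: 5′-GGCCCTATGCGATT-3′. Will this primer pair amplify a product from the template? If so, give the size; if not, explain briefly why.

No product — the primers' 3' ends point away from each other.

Primer 1 (GCATAGAATTAG) has reverse complement CTAATTCTATGC, which matches the top strand at positions 32–43; primer 1 anneals to the top strand there with its 3' end pointing upstream toward position 32.
Primer 2 (GGCCCTATGCGATT) matches the top strand directly at positions 135–148; it anneals to the bottom strand with its 3' end pointing downstream toward position 148.
The 3' ends diverge (primer 1 extends toward position 1, primer 2 toward position 152), so the primers never converge on a shared product.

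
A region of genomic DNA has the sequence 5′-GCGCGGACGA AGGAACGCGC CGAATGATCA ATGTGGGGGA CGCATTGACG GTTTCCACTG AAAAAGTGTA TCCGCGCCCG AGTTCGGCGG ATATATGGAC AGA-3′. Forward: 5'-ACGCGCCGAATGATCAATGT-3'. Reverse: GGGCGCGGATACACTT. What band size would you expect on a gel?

65 bp

The forward primer matches the template at positions 15–34.
Taking the reverse complement of GGGCGCGGATACACTT gives AAGTGTATCCGCGCCC, found at positions 64–79 on the template; the primer anneals here to the top strand with its 3' end pointing upstream.
Product length = (reverse-primer end) − (forward-primer start) + 1 = 79 − 15 + 1 = 65 bp.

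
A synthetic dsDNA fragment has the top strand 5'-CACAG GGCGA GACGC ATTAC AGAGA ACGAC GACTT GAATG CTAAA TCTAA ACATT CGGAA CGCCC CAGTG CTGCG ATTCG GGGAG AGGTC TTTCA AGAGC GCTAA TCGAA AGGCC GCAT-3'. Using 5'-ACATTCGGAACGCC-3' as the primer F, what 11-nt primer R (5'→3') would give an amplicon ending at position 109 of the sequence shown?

5'-TCGATTAGCGC-3'

The forward primer binds at positions 51–64; the product's 3' end on the top strand is position 109.
The reverse primer anneals to the top strand over positions 99–109, i.e. to GCGCTAATCGA.
Its sequence written 5'→3' is the reverse complement: TCGATTAGCGC.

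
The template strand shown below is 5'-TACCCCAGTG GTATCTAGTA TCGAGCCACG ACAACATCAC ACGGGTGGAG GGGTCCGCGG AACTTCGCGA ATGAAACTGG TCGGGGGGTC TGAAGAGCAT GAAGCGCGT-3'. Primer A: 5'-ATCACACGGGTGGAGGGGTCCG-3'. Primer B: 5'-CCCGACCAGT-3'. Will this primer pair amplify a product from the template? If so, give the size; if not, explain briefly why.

Primer A (ATCACACGGGTGGAGGGGTCCG) matches the top strand at positions 36–57; it acts as a forward primer.
Primer B's reverse complement is ACTGGTCGGG, matching the top strand at positions 76–85; it acts as a reverse primer.
The 3' ends face each other across positions 36–85, giving a 50 bp product.

Yes — a 50 bp product.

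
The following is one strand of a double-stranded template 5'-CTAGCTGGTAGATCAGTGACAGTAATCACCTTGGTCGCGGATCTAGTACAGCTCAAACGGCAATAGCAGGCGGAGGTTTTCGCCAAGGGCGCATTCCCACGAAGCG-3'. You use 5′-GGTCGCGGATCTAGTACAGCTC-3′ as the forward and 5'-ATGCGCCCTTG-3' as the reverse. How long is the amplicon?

The forward primer matches the template at positions 33–54.
Reverse complement of the reverse primer: CAAGGGCGCAT. This occurs on the top strand at positions 84–94.
Product length = (reverse-primer end) − (forward-primer start) + 1 = 94 − 33 + 1 = 62 bp.

62 bp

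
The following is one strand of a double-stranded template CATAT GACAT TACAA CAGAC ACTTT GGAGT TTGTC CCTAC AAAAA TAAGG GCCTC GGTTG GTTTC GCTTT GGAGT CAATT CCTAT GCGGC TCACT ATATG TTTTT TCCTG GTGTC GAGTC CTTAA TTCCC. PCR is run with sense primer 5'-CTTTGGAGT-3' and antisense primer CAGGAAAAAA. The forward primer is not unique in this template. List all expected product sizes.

The forward primer CTTTGGAGT matches the top strand at positions 22–30, 67–75.
The reverse primer's reverse complement is TTTTTTCCTG, matching at positions 101–110.
Each forward site pairs with the reverse site to give a product ending at position 110: sizes 89, 44 bp.

89 bp, 44 bp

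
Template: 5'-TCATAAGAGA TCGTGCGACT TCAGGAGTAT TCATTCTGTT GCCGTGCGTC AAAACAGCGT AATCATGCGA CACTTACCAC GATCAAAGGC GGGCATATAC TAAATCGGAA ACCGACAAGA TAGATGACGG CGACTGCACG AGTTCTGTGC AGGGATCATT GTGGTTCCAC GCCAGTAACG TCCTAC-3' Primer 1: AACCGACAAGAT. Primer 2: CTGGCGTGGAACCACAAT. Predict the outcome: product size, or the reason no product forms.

Primer 1 (AACCGACAAGAT) matches the top strand at positions 110–121; it acts as a forward primer.
Primer 2's reverse complement is ATTGTGGTTCCACGCCAG, matching the top strand at positions 158–175; it acts as a reverse primer.
The 3' ends face each other across positions 110–175, giving a 66 bp product.

Yes — a 66 bp product.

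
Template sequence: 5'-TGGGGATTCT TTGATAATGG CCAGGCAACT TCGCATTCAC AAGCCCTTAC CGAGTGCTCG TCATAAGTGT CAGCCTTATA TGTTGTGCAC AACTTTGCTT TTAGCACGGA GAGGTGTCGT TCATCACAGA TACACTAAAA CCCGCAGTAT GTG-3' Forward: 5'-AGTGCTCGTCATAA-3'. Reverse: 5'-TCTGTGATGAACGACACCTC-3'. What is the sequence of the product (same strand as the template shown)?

Scanning the template, AGTGCTCGTCATAA occurs at positions 53–66; this primer anneals to the bottom strand there with its 3' end pointing downstream.
The reverse primer's reverse complement is GAGGTGTCGTTCATCACAGA, which matches the template at positions 111–130.
The product is the template from position 53 through 130 (78 bp).

5'-AGTGCTCGTCATAAGTGTCAGCCTTATATGTTGTGCACAACTTTGCTTTTAGCACGGAGAGGTGTCGTTCATCACAGA-3'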